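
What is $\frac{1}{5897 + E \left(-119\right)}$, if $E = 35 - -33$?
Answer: $- \frac{1}{2195} \approx -0.00045558$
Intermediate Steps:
$E = 68$ ($E = 35 + 33 = 68$)
$\frac{1}{5897 + E \left(-119\right)} = \frac{1}{5897 + 68 \left(-119\right)} = \frac{1}{5897 - 8092} = \frac{1}{-2195} = - \frac{1}{2195}$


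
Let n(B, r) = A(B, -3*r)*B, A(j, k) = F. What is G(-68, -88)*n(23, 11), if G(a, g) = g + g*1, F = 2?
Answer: -8096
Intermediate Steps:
A(j, k) = 2
G(a, g) = 2*g (G(a, g) = g + g = 2*g)
n(B, r) = 2*B
G(-68, -88)*n(23, 11) = (2*(-88))*(2*23) = -176*46 = -8096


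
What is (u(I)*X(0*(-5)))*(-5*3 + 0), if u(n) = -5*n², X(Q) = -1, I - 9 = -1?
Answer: -4800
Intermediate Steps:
I = 8 (I = 9 - 1 = 8)
(u(I)*X(0*(-5)))*(-5*3 + 0) = (-5*8²*(-1))*(-5*3 + 0) = (-5*64*(-1))*(-15 + 0) = -320*(-1)*(-15) = 320*(-15) = -4800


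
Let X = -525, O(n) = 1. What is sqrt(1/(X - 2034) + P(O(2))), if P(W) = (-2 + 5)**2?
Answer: 7*sqrt(1202730)/2559 ≈ 2.9999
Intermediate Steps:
P(W) = 9 (P(W) = 3**2 = 9)
sqrt(1/(X - 2034) + P(O(2))) = sqrt(1/(-525 - 2034) + 9) = sqrt(1/(-2559) + 9) = sqrt(-1/2559 + 9) = sqrt(23030/2559) = 7*sqrt(1202730)/2559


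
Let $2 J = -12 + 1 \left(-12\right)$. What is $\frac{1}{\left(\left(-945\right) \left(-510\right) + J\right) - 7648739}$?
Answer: $- \frac{1}{7166801} \approx -1.3953 \cdot 10^{-7}$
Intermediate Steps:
$J = -12$ ($J = \frac{-12 + 1 \left(-12\right)}{2} = \frac{-12 - 12}{2} = \frac{1}{2} \left(-24\right) = -12$)
$\frac{1}{\left(\left(-945\right) \left(-510\right) + J\right) - 7648739} = \frac{1}{\left(\left(-945\right) \left(-510\right) - 12\right) - 7648739} = \frac{1}{\left(481950 - 12\right) - 7648739} = \frac{1}{481938 - 7648739} = \frac{1}{-7166801} = - \frac{1}{7166801}$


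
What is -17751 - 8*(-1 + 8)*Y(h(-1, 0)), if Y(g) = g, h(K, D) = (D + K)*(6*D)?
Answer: -17751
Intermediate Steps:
h(K, D) = 6*D*(D + K)
-17751 - 8*(-1 + 8)*Y(h(-1, 0)) = -17751 - 8*(-1 + 8)*6*0*(0 - 1) = -17751 - 8*7*6*0*(-1) = -17751 - 56*0 = -17751 - 1*0 = -17751 + 0 = -17751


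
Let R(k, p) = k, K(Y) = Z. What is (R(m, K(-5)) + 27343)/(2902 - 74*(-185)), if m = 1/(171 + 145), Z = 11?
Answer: 8640389/5243072 ≈ 1.6480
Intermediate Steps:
K(Y) = 11
m = 1/316 ≈ 0.0031646
(R(m, K(-5)) + 27343)/(2902 - 74*(-185)) = (1/316 + 27343)/(2902 - 74*(-185)) = 8640389/(316*(2902 + 13690)) = (8640389/316)/16592 = (8640389/316)*(1/16592) = 8640389/5243072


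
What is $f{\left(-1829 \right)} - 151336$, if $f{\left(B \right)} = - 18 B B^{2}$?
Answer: $110131872866$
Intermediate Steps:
$f{\left(B \right)} = - 18 B^{3}$
$f{\left(-1829 \right)} - 151336 = - 18 \left(-1829\right)^{3} - 151336 = \left(-18\right) \left(-6118445789\right) - 151336 = 110132024202 - 151336 = 110131872866$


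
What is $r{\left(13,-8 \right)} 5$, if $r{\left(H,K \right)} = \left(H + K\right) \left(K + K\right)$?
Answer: $-400$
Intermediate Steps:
$r{\left(H,K \right)} = 2 K \left(H + K\right)$ ($r{\left(H,K \right)} = \left(H + K\right) 2 K = 2 K \left(H + K\right)$)
$r{\left(13,-8 \right)} 5 = 2 \left(-8\right) \left(13 - 8\right) 5 = 2 \left(-8\right) 5 \cdot 5 = \left(-80\right) 5 = -400$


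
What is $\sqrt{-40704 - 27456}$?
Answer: $8 i \sqrt{1065} \approx 261.07 i$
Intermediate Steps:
$\sqrt{-40704 - 27456} = \sqrt{-68160} = 8 i \sqrt{1065}$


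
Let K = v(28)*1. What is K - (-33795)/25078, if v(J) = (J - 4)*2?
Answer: 1237539/25078 ≈ 49.348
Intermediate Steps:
v(J) = -8 + 2*J (v(J) = (-4 + J)*2 = -8 + 2*J)
K = 48 (K = (-8 + 2*28)*1 = (-8 + 56)*1 = 48*1 = 48)
K - (-33795)/25078 = 48 - (-33795)/25078 = 48 - 1*(-33795/25078) = 48 + 33795/25078 = 1237539/25078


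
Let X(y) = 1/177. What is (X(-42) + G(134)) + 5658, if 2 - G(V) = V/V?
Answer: 1001644/177 ≈ 5659.0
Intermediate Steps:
X(y) = 1/177
G(V) = 1 (G(V) = 2 - V/V = 2 - 1*1 = 2 - 1 = 1)
(X(-42) + G(134)) + 5658 = (1/177 + 1) + 5658 = 178/177 + 5658 = 1001644/177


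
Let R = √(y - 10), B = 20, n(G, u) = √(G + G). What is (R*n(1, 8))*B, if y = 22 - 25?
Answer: 20*I*√26 ≈ 101.98*I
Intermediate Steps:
y = -3
n(G, u) = √2*√G (n(G, u) = √(2*G) = √2*√G)
R = I*√13 (R = √(-3 - 10) = √(-13) = I*√13 ≈ 3.6056*I)
(R*n(1, 8))*B = ((I*√13)*(√2*√1))*20 = ((I*√13)*(√2*1))*20 = ((I*√13)*√2)*20 = (I*√26)*20 = 20*I*√26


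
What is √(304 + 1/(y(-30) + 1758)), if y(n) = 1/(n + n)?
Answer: 2*√845563859701/105479 ≈ 17.436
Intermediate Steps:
y(n) = 1/(2*n)
√(304 + 1/(y(-30) + 1758)) = √(304 + 1/((½)/(-30) + 1758)) = √(304 + 1/((½)*(-1/30) + 1758)) = √(304 + 1/(-1/60 + 1758)) = √(304 + 1/(105479/60)) = √(304 + 60/105479) = √(32065676/105479) = 2*√845563859701/105479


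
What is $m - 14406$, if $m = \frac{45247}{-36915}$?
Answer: $- \frac{531842737}{36915} \approx -14407.0$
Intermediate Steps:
$m = - \frac{45247}{36915}$ ($m = 45247 \left(- \frac{1}{36915}\right) = - \frac{45247}{36915} \approx -1.2257$)
$m - 14406 = - \frac{45247}{36915} - 14406 = - \frac{531842737}{36915}$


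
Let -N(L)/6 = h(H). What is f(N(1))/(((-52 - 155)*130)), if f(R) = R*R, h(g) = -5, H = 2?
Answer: -10/299 ≈ -0.033445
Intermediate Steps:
N(L) = 30 (N(L) = -6*(-5) = 30)
f(R) = R²
f(N(1))/(((-52 - 155)*130)) = 30²/(((-52 - 155)*130)) = 900/((-207*130)) = 900/(-26910) = 900*(-1/26910) = -10/299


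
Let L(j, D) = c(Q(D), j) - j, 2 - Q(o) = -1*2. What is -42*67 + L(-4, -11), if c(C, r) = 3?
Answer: -2807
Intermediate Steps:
Q(o) = 4 (Q(o) = 2 - (-1)*2 = 2 - 1*(-2) = 2 + 2 = 4)
L(j, D) = 3 - j
-42*67 + L(-4, -11) = -42*67 + (3 - 1*(-4)) = -2814 + (3 + 4) = -2814 + 7 = -2807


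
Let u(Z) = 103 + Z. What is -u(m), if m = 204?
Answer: -307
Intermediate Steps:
-u(m) = -(103 + 204) = -1*307 = -307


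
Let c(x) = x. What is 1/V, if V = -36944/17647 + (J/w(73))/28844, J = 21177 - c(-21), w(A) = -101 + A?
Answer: -1018020136/2157945551 ≈ -0.47175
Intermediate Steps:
J = 21198 (J = 21177 - 1*(-21) = 21177 + 21 = 21198)
V = -2157945551/1018020136 (V = -36944/17647 + (21198/(-101 + 73))/28844 = -36944*1/17647 + (21198/(-28))*(1/28844) = -36944/17647 + (21198*(-1/28))*(1/28844) = -36944/17647 - 10599/14*1/28844 = -36944/17647 - 10599/403816 = -2157945551/1018020136 ≈ -2.1197)
1/V = 1/(-2157945551/1018020136) = -1018020136/2157945551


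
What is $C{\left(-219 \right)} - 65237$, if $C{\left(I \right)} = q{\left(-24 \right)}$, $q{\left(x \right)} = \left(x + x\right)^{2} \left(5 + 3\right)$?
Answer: $-46805$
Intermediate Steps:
$q{\left(x \right)} = 32 x^{2}$ ($q{\left(x \right)} = \left(2 x\right)^{2} \cdot 8 = 4 x^{2} \cdot 8 = 32 x^{2}$)
$C{\left(I \right)} = 18432$ ($C{\left(I \right)} = 32 \left(-24\right)^{2} = 32 \cdot 576 = 18432$)
$C{\left(-219 \right)} - 65237 = 18432 - 65237 = -46805$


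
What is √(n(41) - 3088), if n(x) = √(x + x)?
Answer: √(-3088 + √82) ≈ 55.488*I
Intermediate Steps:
n(x) = √2*√x (n(x) = √(2*x) = √2*√x)
√(n(41) - 3088) = √(√2*√41 - 3088) = √(√82 - 3088) = √(-3088 + √82)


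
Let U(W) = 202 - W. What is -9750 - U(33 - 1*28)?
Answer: -9947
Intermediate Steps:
-9750 - U(33 - 1*28) = -9750 - (202 - (33 - 1*28)) = -9750 - (202 - (33 - 28)) = -9750 - (202 - 1*5) = -9750 - (202 - 5) = -9750 - 1*197 = -9750 - 197 = -9947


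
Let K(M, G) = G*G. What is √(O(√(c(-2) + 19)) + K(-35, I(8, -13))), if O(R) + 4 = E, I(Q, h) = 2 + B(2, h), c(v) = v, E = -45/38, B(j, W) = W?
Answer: 3*√18582/38 ≈ 10.762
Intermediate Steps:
E = -45/38 (E = -45*1/38 = -45/38 ≈ -1.1842)
I(Q, h) = 2 + h
K(M, G) = G²
O(R) = -197/38 (O(R) = -4 - 45/38 = -197/38)
√(O(√(c(-2) + 19)) + K(-35, I(8, -13))) = √(-197/38 + (2 - 13)²) = √(-197/38 + (-11)²) = √(-197/38 + 121) = √(4401/38) = 3*√18582/38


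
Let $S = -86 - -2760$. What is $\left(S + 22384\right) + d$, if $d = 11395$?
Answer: $36453$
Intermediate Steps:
$S = 2674$ ($S = -86 + 2760 = 2674$)
$\left(S + 22384\right) + d = \left(2674 + 22384\right) + 11395 = 25058 + 11395 = 36453$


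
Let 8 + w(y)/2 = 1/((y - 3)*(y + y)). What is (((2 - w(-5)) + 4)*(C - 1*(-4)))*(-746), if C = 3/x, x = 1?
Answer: -2295069/20 ≈ -1.1475e+5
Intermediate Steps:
C = 3 (C = 3/1 = 3*1 = 3)
w(y) = -16 + 1/(y*(-3 + y)) (w(y) = -16 + 2/(((y - 3)*(y + y))) = -16 + 2/(((-3 + y)*(2*y))) = -16 + 2/((2*y*(-3 + y))) = -16 + 2*(1/(2*y*(-3 + y))) = -16 + 1/(y*(-3 + y)))
(((2 - w(-5)) + 4)*(C - 1*(-4)))*(-746) = (((2 - (1 - 16*(-5)**2 + 48*(-5))/((-5)*(-3 - 5))) + 4)*(3 - 1*(-4)))*(-746) = (((2 - (-1)*(1 - 16*25 - 240)/(5*(-8))) + 4)*(3 + 4))*(-746) = (((2 - (-1)*(-1)*(1 - 400 - 240)/(5*8)) + 4)*7)*(-746) = (((2 - (-1)*(-1)*(-639)/(5*8)) + 4)*7)*(-746) = (((2 - 1*(-639/40)) + 4)*7)*(-746) = (((2 + 639/40) + 4)*7)*(-746) = ((719/40 + 4)*7)*(-746) = ((879/40)*7)*(-746) = (6153/40)*(-746) = -2295069/20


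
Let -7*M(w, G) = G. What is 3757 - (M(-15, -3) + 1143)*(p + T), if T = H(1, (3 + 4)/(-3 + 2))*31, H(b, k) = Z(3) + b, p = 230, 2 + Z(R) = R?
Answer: -2310869/7 ≈ -3.3012e+5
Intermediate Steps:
Z(R) = -2 + R
M(w, G) = -G/7
H(b, k) = 1 + b (H(b, k) = (-2 + 3) + b = 1 + b)
T = 62 (T = (1 + 1)*31 = 2*31 = 62)
3757 - (M(-15, -3) + 1143)*(p + T) = 3757 - (-⅐*(-3) + 1143)*(230 + 62) = 3757 - (3/7 + 1143)*292 = 3757 - 8004*292/7 = 3757 - 1*2337168/7 = 3757 - 2337168/7 = -2310869/7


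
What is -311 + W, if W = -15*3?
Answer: -356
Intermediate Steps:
W = -45
-311 + W = -311 - 45 = -356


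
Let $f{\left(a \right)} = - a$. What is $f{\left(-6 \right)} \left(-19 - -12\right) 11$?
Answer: $-462$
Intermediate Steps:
$f{\left(-6 \right)} \left(-19 - -12\right) 11 = \left(-1\right) \left(-6\right) \left(-19 - -12\right) 11 = 6 \left(-19 + 12\right) 11 = 6 \left(-7\right) 11 = \left(-42\right) 11 = -462$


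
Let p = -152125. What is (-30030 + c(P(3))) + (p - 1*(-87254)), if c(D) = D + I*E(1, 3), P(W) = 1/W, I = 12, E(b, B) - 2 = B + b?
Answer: -284486/3 ≈ -94829.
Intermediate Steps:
E(b, B) = 2 + B + b (E(b, B) = 2 + (B + b) = 2 + B + b)
c(D) = 72 + D (c(D) = D + 12*(2 + 3 + 1) = D + 12*6 = D + 72 = 72 + D)
(-30030 + c(P(3))) + (p - 1*(-87254)) = (-30030 + (72 + 1/3)) + (-152125 - 1*(-87254)) = (-30030 + (72 + 1/3)) + (-152125 + 87254) = (-30030 + 217/3) - 64871 = -89873/3 - 64871 = -284486/3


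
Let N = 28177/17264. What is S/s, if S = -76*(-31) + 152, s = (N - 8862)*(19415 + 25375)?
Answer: -7216352/1141886643815 ≈ -6.3197e-6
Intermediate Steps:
N = 28177/17264 (N = 28177*(1/17264) = 28177/17264 ≈ 1.6321)
s = -3425659931445/8632 (s = (28177/17264 - 8862)*(19415 + 25375) = -152965391/17264*44790 = -3425659931445/8632 ≈ -3.9686e+8)
S = 2508 (S = 2356 + 152 = 2508)
S/s = 2508/(-3425659931445/8632) = 2508*(-8632/3425659931445) = -7216352/1141886643815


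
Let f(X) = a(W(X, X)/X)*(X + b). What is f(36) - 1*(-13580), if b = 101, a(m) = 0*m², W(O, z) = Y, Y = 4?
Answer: 13580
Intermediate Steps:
W(O, z) = 4
a(m) = 0
f(X) = 0 (f(X) = 0*(X + 101) = 0*(101 + X) = 0)
f(36) - 1*(-13580) = 0 - 1*(-13580) = 0 + 13580 = 13580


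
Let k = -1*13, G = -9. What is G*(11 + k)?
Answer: 18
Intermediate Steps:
k = -13
G*(11 + k) = -9*(11 - 13) = -9*(-2) = 18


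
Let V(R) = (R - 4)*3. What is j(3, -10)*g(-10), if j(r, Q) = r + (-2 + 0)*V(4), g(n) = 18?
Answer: 54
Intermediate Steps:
V(R) = -12 + 3*R (V(R) = (-4 + R)*3 = -12 + 3*R)
j(r, Q) = r (j(r, Q) = r + (-2 + 0)*(-12 + 3*4) = r - 2*(-12 + 12) = r - 2*0 = r + 0 = r)
j(3, -10)*g(-10) = 3*18 = 54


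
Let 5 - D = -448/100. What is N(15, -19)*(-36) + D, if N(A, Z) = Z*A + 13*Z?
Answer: 479037/25 ≈ 19161.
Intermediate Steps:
N(A, Z) = 13*Z + A*Z (N(A, Z) = A*Z + 13*Z = 13*Z + A*Z)
D = 237/25 (D = 5 - (-448)/100 = 5 - 1*(-112/25) = 5 + 112/25 = 237/25 ≈ 9.4800)
N(15, -19)*(-36) + D = -19*(13 + 15)*(-36) + 237/25 = -19*28*(-36) + 237/25 = -532*(-36) + 237/25 = 19152 + 237/25 = 479037/25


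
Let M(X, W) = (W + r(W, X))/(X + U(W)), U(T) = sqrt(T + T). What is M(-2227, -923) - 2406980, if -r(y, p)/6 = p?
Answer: -11941958099153/4961375 - 12439*I*sqrt(1846)/4961375 ≈ -2.407e+6 - 0.10772*I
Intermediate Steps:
r(y, p) = -6*p
U(T) = sqrt(2)*sqrt(T) (U(T) = sqrt(2*T) = sqrt(2)*sqrt(T))
M(X, W) = (W - 6*X)/(X + sqrt(2)*sqrt(W))
M(-2227, -923) - 2406980 = (-923 - 6*(-2227))/(-2227 + sqrt(2)*sqrt(-923)) - 2406980 = (-923 + 13362)/(-2227 + sqrt(2)*(I*sqrt(923))) - 2406980 = 12439/(-2227 + I*sqrt(1846)) - 2406980 = -2406980 + 12439/(-2227 + I*sqrt(1846))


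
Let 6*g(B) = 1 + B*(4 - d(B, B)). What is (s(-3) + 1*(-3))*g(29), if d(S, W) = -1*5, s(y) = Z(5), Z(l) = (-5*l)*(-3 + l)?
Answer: -6943/3 ≈ -2314.3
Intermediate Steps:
Z(l) = -5*l*(-3 + l)
s(y) = -50 (s(y) = 5*5*(3 - 1*5) = 5*5*(3 - 5) = 5*5*(-2) = -50)
d(S, W) = -5
g(B) = ⅙ + 3*B/2 (g(B) = (1 + B*(4 - 1*(-5)))/6 = (1 + B*(4 + 5))/6 = (1 + B*9)/6 = (1 + 9*B)/6 = ⅙ + 3*B/2)
(s(-3) + 1*(-3))*g(29) = (-50 + 1*(-3))*(⅙ + (3/2)*29) = (-50 - 3)*(⅙ + 87/2) = -53*131/3 = -6943/3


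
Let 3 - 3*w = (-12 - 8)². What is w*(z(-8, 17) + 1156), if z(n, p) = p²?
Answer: -573665/3 ≈ -1.9122e+5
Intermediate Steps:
w = -397/3 (w = 1 - (-12 - 8)²/3 = 1 - ⅓*(-20)² = 1 - ⅓*400 = 1 - 400/3 = -397/3 ≈ -132.33)
w*(z(-8, 17) + 1156) = -397*(17² + 1156)/3 = -397*(289 + 1156)/3 = -397/3*1445 = -573665/3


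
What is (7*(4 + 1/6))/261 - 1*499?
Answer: -781259/1566 ≈ -498.89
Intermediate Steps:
(7*(4 + 1/6))/261 - 1*499 = (7*(4 + 1/6))*(1/261) - 499 = (7*(25/6))*(1/261) - 499 = (175/6)*(1/261) - 499 = 175/1566 - 499 = -781259/1566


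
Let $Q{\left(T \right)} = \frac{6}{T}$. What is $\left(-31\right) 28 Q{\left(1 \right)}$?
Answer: $-5208$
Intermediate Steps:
$\left(-31\right) 28 Q{\left(1 \right)} = \left(-31\right) 28 \cdot \frac{6}{1} = - 868 \cdot 6 \cdot 1 = \left(-868\right) 6 = -5208$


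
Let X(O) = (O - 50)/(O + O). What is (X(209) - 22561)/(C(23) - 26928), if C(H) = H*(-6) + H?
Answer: 9430339/11303974 ≈ 0.83425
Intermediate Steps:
C(H) = -5*H (C(H) = -6*H + H = -5*H)
X(O) = (-50 + O)/(2*O) (X(O) = (-50 + O)/((2*O)) = (-50 + O)*(1/(2*O)) = (-50 + O)/(2*O))
(X(209) - 22561)/(C(23) - 26928) = ((1/2)*(-50 + 209)/209 - 22561)/(-5*23 - 26928) = ((1/2)*(1/209)*159 - 22561)/(-115 - 26928) = (159/418 - 22561)/(-27043) = -9430339/418*(-1/27043) = 9430339/11303974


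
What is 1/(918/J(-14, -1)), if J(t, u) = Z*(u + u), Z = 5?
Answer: -5/459 ≈ -0.010893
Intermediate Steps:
J(t, u) = 10*u (J(t, u) = 5*(u + u) = 5*(2*u) = 10*u)
1/(918/J(-14, -1)) = 1/(918/((10*(-1)))) = 1/(918/(-10)) = 1/(918*(-1/10)) = 1/(-459/5) = -5/459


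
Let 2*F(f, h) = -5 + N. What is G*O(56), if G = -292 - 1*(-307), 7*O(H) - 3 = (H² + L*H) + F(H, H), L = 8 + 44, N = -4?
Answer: 181395/14 ≈ 12957.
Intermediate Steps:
L = 52
F(f, h) = -9/2 (F(f, h) = (-5 - 4)/2 = (½)*(-9) = -9/2)
O(H) = -3/14 + H²/7 + 52*H/7 (O(H) = 3/7 + ((H² + 52*H) - 9/2)/7 = 3/7 + (-9/2 + H² + 52*H)/7 = 3/7 + (-9/14 + H²/7 + 52*H/7) = -3/14 + H²/7 + 52*H/7)
G = 15 (G = -292 + 307 = 15)
G*O(56) = 15*(-3/14 + (⅐)*56² + (52/7)*56) = 15*(-3/14 + (⅐)*3136 + 416) = 15*(-3/14 + 448 + 416) = 15*(12093/14) = 181395/14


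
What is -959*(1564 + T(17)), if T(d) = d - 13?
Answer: -1503712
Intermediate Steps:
T(d) = -13 + d
-959*(1564 + T(17)) = -959*(1564 + (-13 + 17)) = -959*(1564 + 4) = -959*1568 = -1503712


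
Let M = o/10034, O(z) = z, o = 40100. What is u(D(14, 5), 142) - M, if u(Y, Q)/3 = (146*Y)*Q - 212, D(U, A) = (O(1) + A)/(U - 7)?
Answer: 1849747958/35119 ≈ 52671.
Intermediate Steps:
D(U, A) = (1 + A)/(-7 + U) (D(U, A) = (1 + A)/(U - 7) = (1 + A)/(-7 + U))
M = 20050/5017 (M = 40100/10034 = 40100*(1/10034) = 20050/5017 ≈ 3.9964)
u(Y, Q) = -636 + 438*Q*Y (u(Y, Q) = 3*((146*Y)*Q - 212) = 3*(146*Q*Y - 212) = 3*(-212 + 146*Q*Y) = -636 + 438*Q*Y)
u(D(14, 5), 142) - M = (-636 + 438*142*((1 + 5)/(-7 + 14))) - 1*20050/5017 = (-636 + 438*142*(6/7)) - 20050/5017 = (-636 + 373176/7) - 20050/5017 = 368724/7 - 20050/5017 = 1849747958/35119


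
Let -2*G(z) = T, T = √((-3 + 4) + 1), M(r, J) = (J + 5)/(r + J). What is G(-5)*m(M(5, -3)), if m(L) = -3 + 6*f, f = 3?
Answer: -15*√2/2 ≈ -10.607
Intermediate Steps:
M(r, J) = (5 + J)/(J + r)
m(L) = 15 (m(L) = -3 + 6*3 = -3 + 18 = 15)
T = √2 (T = √(1 + 1) = √2 ≈ 1.4142)
G(z) = -√2/2
G(-5)*m(M(5, -3)) = -√2/2*15 = -15*√2/2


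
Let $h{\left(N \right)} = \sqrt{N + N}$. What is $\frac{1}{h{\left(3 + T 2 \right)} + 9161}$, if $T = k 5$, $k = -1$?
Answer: $\frac{9161}{83923935} - \frac{i \sqrt{14}}{83923935} \approx 0.00010916 - 4.4584 \cdot 10^{-8} i$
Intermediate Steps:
$T = -5$ ($T = \left(-1\right) 5 = -5$)
$h{\left(N \right)} = \sqrt{2} \sqrt{N}$ ($h{\left(N \right)} = \sqrt{2 N} = \sqrt{2} \sqrt{N}$)
$\frac{1}{h{\left(3 + T 2 \right)} + 9161} = \frac{1}{\sqrt{2} \sqrt{3 - 10} + 9161} = \frac{1}{\sqrt{2} \sqrt{-7} + 9161} = \frac{1}{\sqrt{2} i \sqrt{7} + 9161} = \frac{1}{i \sqrt{14} + 9161} = \frac{1}{9161 + i \sqrt{14}}$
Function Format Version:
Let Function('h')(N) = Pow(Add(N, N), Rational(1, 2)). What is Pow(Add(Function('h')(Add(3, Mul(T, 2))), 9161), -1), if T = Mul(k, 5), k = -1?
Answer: Add(Rational(9161, 83923935), Mul(Rational(-1, 83923935), I, Pow(14, Rational(1, 2)))) ≈ Add(0.00010916, Mul(-4.4584e-8, I))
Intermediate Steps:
T = -5 (T = Mul(-1, 5) = -5)
Function('h')(N) = Mul(Pow(2, Rational(1, 2)), Pow(N, Rational(1, 2))) (Function('h')(N) = Pow(Mul(2, N), Rational(1, 2)) = Mul(Pow(2, Rational(1, 2)), Pow(N, Rational(1, 2))))
Pow(Add(Function('h')(Add(3, Mul(T, 2))), 9161), -1) = Pow(Add(Mul(Pow(2, Rational(1, 2)), Pow(Add(3, Mul(-5, 2)), Rational(1, 2))), 9161), -1) = Pow(Add(Mul(Pow(2, Rational(1, 2)), Pow(Add(3, -10), Rational(1, 2))), 9161), -1) = Pow(Add(Mul(Pow(2, Rational(1, 2)), Pow(-7, Rational(1, 2))), 9161), -1) = Pow(Add(Mul(Pow(2, Rational(1, 2)), Mul(I, Pow(7, Rational(1, 2)))), 9161), -1) = Pow(Add(Mul(I, Pow(14, Rational(1, 2))), 9161), -1) = Pow(Add(9161, Mul(I, Pow(14, Rational(1, 2)))), -1)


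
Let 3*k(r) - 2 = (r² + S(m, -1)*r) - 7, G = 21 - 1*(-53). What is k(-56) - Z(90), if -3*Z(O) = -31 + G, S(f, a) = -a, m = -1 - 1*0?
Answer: 3118/3 ≈ 1039.3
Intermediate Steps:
m = -1 (m = -1 + 0 = -1)
G = 74 (G = 21 + 53 = 74)
k(r) = -5/3 + r/3 + r²/3 (k(r) = ⅔ + ((r² + (-1*(-1))*r) - 7)/3 = ⅔ + ((r² + 1*r) - 7)/3 = ⅔ + ((r² + r) - 7)/3 = ⅔ + ((r + r²) - 7)/3 = ⅔ + (-7 + r + r²)/3 = ⅔ + (-7/3 + r/3 + r²/3) = -5/3 + r/3 + r²/3)
Z(O) = -43/3 (Z(O) = -(-31 + 74)/3 = -⅓*43 = -43/3)
k(-56) - Z(90) = (-5/3 + (⅓)*(-56) + (⅓)*(-56)²) - 1*(-43/3) = (-5/3 - 56/3 + (⅓)*3136) + 43/3 = (-5/3 - 56/3 + 3136/3) + 43/3 = 1025 + 43/3 = 3118/3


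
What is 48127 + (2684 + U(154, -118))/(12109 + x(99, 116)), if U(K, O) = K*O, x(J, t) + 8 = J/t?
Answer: 67559607897/1403815 ≈ 48126.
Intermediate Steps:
x(J, t) = -8 + J/t
48127 + (2684 + U(154, -118))/(12109 + x(99, 116)) = 48127 + (2684 + 154*(-118))/(12109 + (-8 + 99/116)) = 48127 + (2684 - 18172)/(12109 + (-8 + 99*(1/116))) = 48127 - 15488/(12109 + (-8 + 99/116)) = 48127 - 15488/(12109 - 829/116) = 48127 - 15488/1403815/116 = 48127 - 15488*116/1403815 = 48127 - 1796608/1403815 = 67559607897/1403815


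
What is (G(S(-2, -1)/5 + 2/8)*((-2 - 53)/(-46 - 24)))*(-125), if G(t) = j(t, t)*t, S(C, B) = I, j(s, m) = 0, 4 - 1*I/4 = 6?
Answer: 0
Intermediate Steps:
I = -8 (I = 16 - 4*6 = 16 - 24 = -8)
S(C, B) = -8
G(t) = 0 (G(t) = 0*t = 0)
(G(S(-2, -1)/5 + 2/8)*((-2 - 53)/(-46 - 24)))*(-125) = (0*((-2 - 53)/(-46 - 24)))*(-125) = (0*(-55/(-70)))*(-125) = (0*(-55*(-1/70)))*(-125) = (0*(11/14))*(-125) = 0*(-125) = 0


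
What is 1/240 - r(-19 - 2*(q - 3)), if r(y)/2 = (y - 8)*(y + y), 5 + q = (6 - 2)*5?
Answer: -2105279/240 ≈ -8772.0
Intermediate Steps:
q = 15 (q = -5 + (6 - 2)*5 = -5 + 4*5 = -5 + 20 = 15)
r(y) = 4*y*(-8 + y) (r(y) = 2*((y - 8)*(y + y)) = 2*((-8 + y)*(2*y)) = 2*(2*y*(-8 + y)) = 4*y*(-8 + y))
1/240 - r(-19 - 2*(q - 3)) = 1/240 - 4*(-19 - 2*(15 - 3))*(-8 + (-19 - 2*(15 - 3))) = 1/240 - 4*(-19 - 2*12)*(-8 + (-19 - 2*12)) = 1/240 - 4*(-19 - 1*24)*(-8 + (-19 - 1*24)) = 1/240 - 4*(-19 - 24)*(-8 + (-19 - 24)) = 1/240 - 4*(-43)*(-8 - 43) = 1/240 - 4*(-43)*(-51) = 1/240 - 1*8772 = 1/240 - 8772 = -2105279/240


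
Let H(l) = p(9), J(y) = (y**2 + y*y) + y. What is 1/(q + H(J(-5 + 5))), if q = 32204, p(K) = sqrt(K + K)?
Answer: 16102/518548799 - 3*sqrt(2)/1037097598 ≈ 3.1048e-5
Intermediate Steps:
p(K) = sqrt(2)*sqrt(K) (p(K) = sqrt(2*K) = sqrt(2)*sqrt(K))
J(y) = y + 2*y**2 (J(y) = (y**2 + y**2) + y = 2*y**2 + y = y + 2*y**2)
H(l) = 3*sqrt(2) (H(l) = sqrt(2)*sqrt(9) = sqrt(2)*3 = 3*sqrt(2))
1/(q + H(J(-5 + 5))) = 1/(32204 + 3*sqrt(2))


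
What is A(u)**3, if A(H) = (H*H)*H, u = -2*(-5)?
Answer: 1000000000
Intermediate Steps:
u = 10
A(H) = H**3 (A(H) = H**2*H = H**3)
A(u)**3 = (10**3)**3 = 1000**3 = 1000000000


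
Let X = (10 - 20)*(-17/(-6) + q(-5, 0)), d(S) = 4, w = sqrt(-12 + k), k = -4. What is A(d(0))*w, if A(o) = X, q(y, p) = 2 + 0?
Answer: -580*I/3 ≈ -193.33*I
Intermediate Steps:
w = 4*I (w = sqrt(-12 - 4) = sqrt(-16) = 4*I ≈ 4.0*I)
q(y, p) = 2
X = -145/3 (X = (10 - 20)*(-17/(-6) + 2) = -10*(-17*(-1/6) + 2) = -10*(17/6 + 2) = -10*29/6 = -145/3 ≈ -48.333)
A(o) = -145/3
A(d(0))*w = -580*I/3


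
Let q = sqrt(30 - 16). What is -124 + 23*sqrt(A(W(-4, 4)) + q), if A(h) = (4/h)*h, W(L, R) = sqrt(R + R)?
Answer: -124 + 23*sqrt(4 + sqrt(14)) ≈ -60.005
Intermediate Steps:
W(L, R) = sqrt(2)*sqrt(R) (W(L, R) = sqrt(2*R) = sqrt(2)*sqrt(R))
A(h) = 4
q = sqrt(14) ≈ 3.7417
-124 + 23*sqrt(A(W(-4, 4)) + q) = -124 + 23*sqrt(4 + sqrt(14))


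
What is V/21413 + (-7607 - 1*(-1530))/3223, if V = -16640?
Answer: -183757521/69014099 ≈ -2.6626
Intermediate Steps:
V/21413 + (-7607 - 1*(-1530))/3223 = -16640/21413 + (-7607 - 1*(-1530))/3223 = -16640*1/21413 + (-7607 + 1530)*(1/3223) = -16640/21413 - 6077*1/3223 = -16640/21413 - 6077/3223 = -183757521/69014099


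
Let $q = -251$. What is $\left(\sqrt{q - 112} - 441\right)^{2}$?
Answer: $194118 - 9702 i \sqrt{3} \approx 1.9412 \cdot 10^{5} - 16804.0 i$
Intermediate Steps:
$\left(\sqrt{q - 112} - 441\right)^{2} = \left(\sqrt{-251 - 112} - 441\right)^{2} = \left(\sqrt{-363} - 441\right)^{2} = \left(11 i \sqrt{3} - 441\right)^{2} = \left(-441 + 11 i \sqrt{3}\right)^{2}$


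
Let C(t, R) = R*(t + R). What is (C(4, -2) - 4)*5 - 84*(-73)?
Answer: 6092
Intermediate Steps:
C(t, R) = R*(R + t)
(C(4, -2) - 4)*5 - 84*(-73) = (-2*(-2 + 4) - 4)*5 - 84*(-73) = (-2*2 - 4)*5 + 6132 = (-4 - 4)*5 + 6132 = -8*5 + 6132 = -40 + 6132 = 6092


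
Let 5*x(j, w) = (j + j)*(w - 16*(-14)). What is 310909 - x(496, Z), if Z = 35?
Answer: 1297617/5 ≈ 2.5952e+5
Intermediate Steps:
x(j, w) = 2*j*(224 + w)/5 (x(j, w) = ((j + j)*(w - 16*(-14)))/5 = ((2*j)*(w + 224))/5 = ((2*j)*(224 + w))/5 = (2*j*(224 + w))/5 = 2*j*(224 + w)/5)
310909 - x(496, Z) = 310909 - 2*496*(224 + 35)/5 = 310909 - 2*496*259/5 = 310909 - 1*256928/5 = 310909 - 256928/5 = 1297617/5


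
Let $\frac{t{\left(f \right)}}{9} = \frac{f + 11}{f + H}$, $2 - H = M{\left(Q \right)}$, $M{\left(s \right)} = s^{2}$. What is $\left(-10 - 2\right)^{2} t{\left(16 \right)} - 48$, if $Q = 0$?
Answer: $1896$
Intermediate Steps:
$H = 2$ ($H = 2 - 0^{2} = 2 - 0 = 2 + 0 = 2$)
$t{\left(f \right)} = \frac{9 \left(11 + f\right)}{2 + f}$ ($t{\left(f \right)} = 9 \frac{f + 11}{f + 2} = 9 \frac{11 + f}{2 + f} = \frac{9 \left(11 + f\right)}{2 + f}$)
$\left(-10 - 2\right)^{2} t{\left(16 \right)} - 48 = \left(-10 - 2\right)^{2} \frac{9 \left(11 + 16\right)}{2 + 16} - 48 = \left(-12\right)^{2} \cdot 9 \cdot \frac{1}{18} \cdot 27 - 48 = 144 \cdot 9 \cdot \frac{1}{18} \cdot 27 - 48 = 144 \cdot \frac{27}{2} - 48 = 1944 - 48 = 1896$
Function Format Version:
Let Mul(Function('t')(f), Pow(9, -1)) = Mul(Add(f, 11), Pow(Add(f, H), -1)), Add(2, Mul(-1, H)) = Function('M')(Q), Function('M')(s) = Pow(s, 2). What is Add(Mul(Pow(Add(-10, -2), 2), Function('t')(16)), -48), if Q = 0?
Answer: 1896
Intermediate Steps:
H = 2 (H = Add(2, Mul(-1, Pow(0, 2))) = Add(2, Mul(-1, 0)) = Add(2, 0) = 2)
Function('t')(f) = Mul(9, Pow(Add(2, f), -1), Add(11, f)) (Function('t')(f) = Mul(9, Mul(Add(f, 11), Pow(Add(f, 2), -1))) = Mul(9, Mul(Add(11, f), Pow(Add(2, f), -1))) = Mul(9, Mul(Pow(Add(2, f), -1), Add(11, f))) = Mul(9, Pow(Add(2, f), -1), Add(11, f)))
Add(Mul(Pow(Add(-10, -2), 2), Function('t')(16)), -48) = Add(Mul(Pow(Add(-10, -2), 2), Mul(9, Pow(Add(2, 16), -1), Add(11, 16))), -48) = Add(Mul(Pow(-12, 2), Mul(9, Pow(18, -1), 27)), -48) = Add(Mul(144, Mul(9, Rational(1, 18), 27)), -48) = Add(Mul(144, Rational(27, 2)), -48) = Add(1944, -48) = 1896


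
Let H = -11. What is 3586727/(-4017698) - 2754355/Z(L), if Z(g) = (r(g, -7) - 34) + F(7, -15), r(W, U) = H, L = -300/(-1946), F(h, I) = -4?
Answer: 11065990825167/196867202 ≈ 56210.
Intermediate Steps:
L = 150/973 (L = -300*(-1/1946) = 150/973 ≈ 0.15416)
r(W, U) = -11
Z(g) = -49 (Z(g) = (-11 - 34) - 4 = -45 - 4 = -49)
3586727/(-4017698) - 2754355/Z(L) = 3586727/(-4017698) - 2754355/(-49) = 3586727*(-1/4017698) - 2754355*(-1/49) = -3586727/4017698 + 2754355/49 = 11065990825167/196867202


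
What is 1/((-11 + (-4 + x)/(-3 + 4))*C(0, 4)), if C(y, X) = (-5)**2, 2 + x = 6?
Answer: -1/275 ≈ -0.0036364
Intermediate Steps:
x = 4 (x = -2 + 6 = 4)
C(y, X) = 25
1/((-11 + (-4 + x)/(-3 + 4))*C(0, 4)) = 1/((-11 + (-4 + 4)/(-3 + 4))*25) = 1/((-11 + 0/1)*25) = 1/((-11 + 0*1)*25) = 1/((-11 + 0)*25) = 1/(-11*25) = 1/(-275) = -1/275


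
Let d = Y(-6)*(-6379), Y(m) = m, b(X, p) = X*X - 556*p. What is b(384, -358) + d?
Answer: 384778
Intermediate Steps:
b(X, p) = X**2 - 556*p
d = 38274 (d = -6*(-6379) = 38274)
b(384, -358) + d = (384**2 - 556*(-358)) + 38274 = (147456 + 199048) + 38274 = 346504 + 38274 = 384778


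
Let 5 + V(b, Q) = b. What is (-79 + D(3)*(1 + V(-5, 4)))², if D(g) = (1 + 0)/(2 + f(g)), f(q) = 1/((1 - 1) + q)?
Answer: 336400/49 ≈ 6865.3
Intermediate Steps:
V(b, Q) = -5 + b
f(q) = 1/q (f(q) = 1/(0 + q) = 1/q)
D(g) = 1/(2 + 1/g) (D(g) = (1 + 0)/(2 + 1/g) = 1/(2 + 1/g))
(-79 + D(3)*(1 + V(-5, 4)))² = (-79 + (3/(1 + 2*3))*(1 + (-5 - 5)))² = (-79 + (3/(1 + 6))*(1 - 10))² = (-79 + (3/7)*(-9))² = (-79 - 27/7)² = (-580/7)² = 336400/49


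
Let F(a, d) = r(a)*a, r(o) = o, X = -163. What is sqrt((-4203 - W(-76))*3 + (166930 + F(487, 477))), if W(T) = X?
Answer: sqrt(391979) ≈ 626.08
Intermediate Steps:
W(T) = -163
F(a, d) = a**2 (F(a, d) = a*a = a**2)
sqrt((-4203 - W(-76))*3 + (166930 + F(487, 477))) = sqrt((-4203 - 1*(-163))*3 + (166930 + 487**2)) = sqrt((-4203 + 163)*3 + (166930 + 237169)) = sqrt(-4040*3 + 404099) = sqrt(-12120 + 404099) = sqrt(391979)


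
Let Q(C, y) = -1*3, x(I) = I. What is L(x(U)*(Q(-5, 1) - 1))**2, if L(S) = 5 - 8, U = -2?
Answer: 9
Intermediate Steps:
Q(C, y) = -3
L(S) = -3
L(x(U)*(Q(-5, 1) - 1))**2 = (-3)**2 = 9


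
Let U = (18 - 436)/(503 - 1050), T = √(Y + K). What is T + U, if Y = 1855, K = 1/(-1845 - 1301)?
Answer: 418/547 + √151731554/286 ≈ 43.834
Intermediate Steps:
K = -1/3146 (K = 1/(-3146) = -1/3146 ≈ -0.00031786)
T = √151731554/286 (T = √(1855 - 1/3146) = √(5835829/3146) = √151731554/286 ≈ 43.070)
U = 418/547 (U = -418/(-547) = -418*(-1/547) = 418/547 ≈ 0.76417)
T + U = √151731554/286 + 418/547 = 418/547 + √151731554/286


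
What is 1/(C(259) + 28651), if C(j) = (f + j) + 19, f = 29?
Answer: 1/28958 ≈ 3.4533e-5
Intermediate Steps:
C(j) = 48 + j (C(j) = (29 + j) + 19 = 48 + j)
1/(C(259) + 28651) = 1/((48 + 259) + 28651) = 1/(307 + 28651) = 1/28958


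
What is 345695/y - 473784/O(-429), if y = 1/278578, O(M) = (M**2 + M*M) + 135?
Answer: 11820136581505762/122739 ≈ 9.6303e+10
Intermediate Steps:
O(M) = 135 + 2*M**2 (O(M) = (M**2 + M**2) + 135 = 2*M**2 + 135 = 135 + 2*M**2)
y = 1/278578 ≈ 3.5897e-6
345695/y - 473784/O(-429) = 345695/(1/278578) - 473784/(135 + 2*(-429)**2) = 345695*278578 - 473784/(135 + 2*184041) = 96303021710 - 473784/(135 + 368082) = 96303021710 - 473784/368217 = 96303021710 - 473784*1/368217 = 96303021710 - 157928/122739 = 11820136581505762/122739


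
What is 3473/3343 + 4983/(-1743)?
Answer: -3534910/1942283 ≈ -1.8200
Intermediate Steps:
3473/3343 + 4983/(-1743) = 3473*(1/3343) + 4983*(-1/1743) = 3473/3343 - 1661/581 = -3534910/1942283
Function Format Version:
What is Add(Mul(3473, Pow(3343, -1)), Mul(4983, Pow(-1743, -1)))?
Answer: Rational(-3534910, 1942283) ≈ -1.8200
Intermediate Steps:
Add(Mul(3473, Pow(3343, -1)), Mul(4983, Pow(-1743, -1))) = Add(Mul(3473, Rational(1, 3343)), Mul(4983, Rational(-1, 1743))) = Add(Rational(3473, 3343), Rational(-1661, 581)) = Rational(-3534910, 1942283)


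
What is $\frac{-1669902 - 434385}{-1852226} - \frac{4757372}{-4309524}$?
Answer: $\frac{4470050859865}{1995553100106} \approx 2.24$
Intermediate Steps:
$\frac{-1669902 - 434385}{-1852226} - \frac{4757372}{-4309524} = \left(-1669902 - 434385\right) \left(- \frac{1}{1852226}\right) - - \frac{1189343}{1077381} = \left(-2104287\right) \left(- \frac{1}{1852226}\right) + \frac{1189343}{1077381} = \frac{2104287}{1852226} + \frac{1189343}{1077381} = \frac{4470050859865}{1995553100106}$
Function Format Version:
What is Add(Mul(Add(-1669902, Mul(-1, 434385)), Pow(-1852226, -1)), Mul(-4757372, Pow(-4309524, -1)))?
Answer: Rational(4470050859865, 1995553100106) ≈ 2.2400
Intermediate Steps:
Add(Mul(Add(-1669902, Mul(-1, 434385)), Pow(-1852226, -1)), Mul(-4757372, Pow(-4309524, -1))) = Add(Mul(Add(-1669902, -434385), Rational(-1, 1852226)), Mul(-4757372, Rational(-1, 4309524))) = Add(Mul(-2104287, Rational(-1, 1852226)), Rational(1189343, 1077381)) = Add(Rational(2104287, 1852226), Rational(1189343, 1077381)) = Rational(4470050859865, 1995553100106)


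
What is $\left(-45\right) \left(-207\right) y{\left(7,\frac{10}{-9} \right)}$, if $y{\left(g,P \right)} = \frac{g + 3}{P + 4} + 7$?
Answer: $\frac{1266840}{13} \approx 97449.0$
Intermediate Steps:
$y{\left(g,P \right)} = 7 + \frac{3 + g}{4 + P}$ ($y{\left(g,P \right)} = \frac{3 + g}{4 + P} + 7 = 7 + \frac{3 + g}{4 + P}$)
$\left(-45\right) \left(-207\right) y{\left(7,\frac{10}{-9} \right)} = \left(-45\right) \left(-207\right) \frac{31 + 7 + 7 \frac{10}{-9}}{4 + \frac{10}{-9}} = 9315 \frac{31 + 7 + 7 \cdot 10 \left(- \frac{1}{9}\right)}{4 + 10 \left(- \frac{1}{9}\right)} = 9315 \frac{31 + 7 + 7 \left(- \frac{10}{9}\right)}{4 - \frac{10}{9}} = 9315 \frac{31 + 7 - \frac{70}{9}}{\frac{26}{9}} = 9315 \cdot \frac{9}{26} \cdot \frac{272}{9} = 9315 \cdot \frac{136}{13} = \frac{1266840}{13}$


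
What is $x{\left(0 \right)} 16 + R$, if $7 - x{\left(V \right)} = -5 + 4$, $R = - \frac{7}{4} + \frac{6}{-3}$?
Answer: $\frac{497}{4} \approx 124.25$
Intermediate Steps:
$R = - \frac{15}{4}$ ($R = \left(-7\right) \frac{1}{4} + 6 \left(- \frac{1}{3}\right) = - \frac{7}{4} - 2 = - \frac{15}{4} \approx -3.75$)
$x{\left(V \right)} = 8$ ($x{\left(V \right)} = 7 - \left(-5 + 4\right) = 7 - -1 = 7 + 1 = 8$)
$x{\left(0 \right)} 16 + R = 8 \cdot 16 - \frac{15}{4} = 128 - \frac{15}{4} = \frac{497}{4}$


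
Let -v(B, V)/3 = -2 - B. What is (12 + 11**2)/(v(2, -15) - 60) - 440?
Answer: -21253/48 ≈ -442.77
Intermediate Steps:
v(B, V) = 6 + 3*B (v(B, V) = -3*(-2 - B) = 6 + 3*B)
(12 + 11**2)/(v(2, -15) - 60) - 440 = (12 + 11**2)/((6 + 3*2) - 60) - 440 = (12 + 121)/((6 + 6) - 60) - 440 = 133/(12 - 60) - 440 = 133/(-48) - 440 = 133*(-1/48) - 440 = -133/48 - 440 = -21253/48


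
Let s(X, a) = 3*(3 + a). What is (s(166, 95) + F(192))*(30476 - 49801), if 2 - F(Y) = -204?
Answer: -9662500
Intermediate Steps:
s(X, a) = 9 + 3*a
F(Y) = 206 (F(Y) = 2 - 1*(-204) = 2 + 204 = 206)
(s(166, 95) + F(192))*(30476 - 49801) = ((9 + 3*95) + 206)*(30476 - 49801) = ((9 + 285) + 206)*(-19325) = (294 + 206)*(-19325) = 500*(-19325) = -9662500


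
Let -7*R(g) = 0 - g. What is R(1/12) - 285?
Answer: -23939/84 ≈ -284.99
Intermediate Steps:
R(g) = g/7 (R(g) = -(0 - g)/7 = -(-1)*g/7 = g/7)
R(1/12) - 285 = (1/7)/12 - 285 = (1/7)*(1/12) - 285 = 1/84 - 285 = -23939/84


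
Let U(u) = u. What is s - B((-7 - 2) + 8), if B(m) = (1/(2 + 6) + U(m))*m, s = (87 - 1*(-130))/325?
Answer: -539/2600 ≈ -0.20731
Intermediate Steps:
s = 217/325 (s = (87 + 130)*(1/325) = 217*(1/325) = 217/325 ≈ 0.66769)
B(m) = m*(1/8 + m) (B(m) = (1/(2 + 6) + m)*m = (1/8 + m)*m = m*(1/8 + m))
s - B((-7 - 2) + 8) = 217/325 - ((-7 - 2) + 8)*(1/8 + ((-7 - 2) + 8)) = 217/325 - (-9 + 8)*(1/8 + (-9 + 8)) = 217/325 - (-1)*(1/8 - 1) = 217/325 - (-1)*(-7)/8 = 217/325 - 1*7/8 = 217/325 - 7/8 = -539/2600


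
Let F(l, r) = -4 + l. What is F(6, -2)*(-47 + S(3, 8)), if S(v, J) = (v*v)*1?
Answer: -76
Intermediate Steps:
S(v, J) = v² (S(v, J) = v²*1 = v²)
F(6, -2)*(-47 + S(3, 8)) = (-4 + 6)*(-47 + 3²) = 2*(-47 + 9) = 2*(-38) = -76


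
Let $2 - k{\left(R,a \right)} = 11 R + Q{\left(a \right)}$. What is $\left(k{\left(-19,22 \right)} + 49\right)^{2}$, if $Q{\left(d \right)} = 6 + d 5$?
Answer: $20736$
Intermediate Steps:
$Q{\left(d \right)} = 6 + 5 d$
$k{\left(R,a \right)} = -4 - 11 R - 5 a$ ($k{\left(R,a \right)} = 2 - \left(11 R + \left(6 + 5 a\right)\right) = 2 - \left(6 + 5 a + 11 R\right) = -4 - 11 R - 5 a$)
$\left(k{\left(-19,22 \right)} + 49\right)^{2} = \left(\left(-4 - -209 - 110\right) + 49\right)^{2} = \left(\left(-4 + 209 - 110\right) + 49\right)^{2} = \left(95 + 49\right)^{2} = 144^{2} = 20736$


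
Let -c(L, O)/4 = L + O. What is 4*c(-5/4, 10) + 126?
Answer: -14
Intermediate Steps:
c(L, O) = -4*L - 4*O (c(L, O) = -4*(L + O) = -4*L - 4*O)
4*c(-5/4, 10) + 126 = 4*(-(-20)/4 - 4*10) + 126 = 4*(-(-20)/4 - 40) + 126 = 4*(-4*(-5/4) - 40) + 126 = 4*(5 - 40) + 126 = 4*(-35) + 126 = -140 + 126 = -14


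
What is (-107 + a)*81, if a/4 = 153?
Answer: 40905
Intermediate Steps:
a = 612 (a = 4*153 = 612)
(-107 + a)*81 = (-107 + 612)*81 = 505*81 = 40905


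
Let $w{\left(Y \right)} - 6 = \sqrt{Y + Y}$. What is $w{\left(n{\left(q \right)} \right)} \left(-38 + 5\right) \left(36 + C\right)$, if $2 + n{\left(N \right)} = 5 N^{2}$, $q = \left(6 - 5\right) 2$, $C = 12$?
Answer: $-19008$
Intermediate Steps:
$q = 2$ ($q = 1 \cdot 2 = 2$)
$n{\left(N \right)} = -2 + 5 N^{2}$
$w{\left(Y \right)} = 6 + \sqrt{2} \sqrt{Y}$ ($w{\left(Y \right)} = 6 + \sqrt{Y + Y} = 6 + \sqrt{2 Y} = 6 + \sqrt{2} \sqrt{Y}$)
$w{\left(n{\left(q \right)} \right)} \left(-38 + 5\right) \left(36 + C\right) = \left(6 + \sqrt{2} \sqrt{-2 + 5 \cdot 2^{2}}\right) \left(-38 + 5\right) \left(36 + 12\right) = \left(6 + \sqrt{2} \sqrt{-2 + 5 \cdot 4}\right) \left(\left(-33\right) 48\right) = \left(6 + \sqrt{2} \sqrt{-2 + 20}\right) \left(-1584\right) = \left(6 + \sqrt{2} \sqrt{18}\right) \left(-1584\right) = \left(6 + \sqrt{2} \cdot 3 \sqrt{2}\right) \left(-1584\right) = \left(6 + 6\right) \left(-1584\right) = 12 \left(-1584\right) = -19008$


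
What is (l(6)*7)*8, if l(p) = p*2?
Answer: 672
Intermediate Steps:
l(p) = 2*p
(l(6)*7)*8 = ((2*6)*7)*8 = (12*7)*8 = 84*8 = 672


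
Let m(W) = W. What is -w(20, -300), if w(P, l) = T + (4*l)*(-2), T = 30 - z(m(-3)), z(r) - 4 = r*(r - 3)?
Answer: -2408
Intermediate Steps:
z(r) = 4 + r*(-3 + r) (z(r) = 4 + r*(r - 3) = 4 + r*(-3 + r))
T = 8 (T = 30 - (4 + (-3)² - 3*(-3)) = 30 - (4 + 9 + 9) = 30 - 1*22 = 30 - 22 = 8)
w(P, l) = 8 - 8*l (w(P, l) = 8 + (4*l)*(-2) = 8 - 8*l)
-w(20, -300) = -(8 - 8*(-300)) = -(8 + 2400) = -1*2408 = -2408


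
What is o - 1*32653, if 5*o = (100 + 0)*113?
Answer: -30393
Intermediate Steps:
o = 2260 (o = ((100 + 0)*113)/5 = (100*113)/5 = (1/5)*11300 = 2260)
o - 1*32653 = 2260 - 1*32653 = 2260 - 32653 = -30393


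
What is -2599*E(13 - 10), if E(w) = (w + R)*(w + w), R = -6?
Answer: 46782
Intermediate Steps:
E(w) = 2*w*(-6 + w) (E(w) = (w - 6)*(w + w) = (-6 + w)*(2*w) = 2*w*(-6 + w))
-2599*E(13 - 10) = -5198*(13 - 10)*(-6 + (13 - 10)) = -5198*3*(-6 + 3) = -5198*3*(-3) = -2599*(-18) = 46782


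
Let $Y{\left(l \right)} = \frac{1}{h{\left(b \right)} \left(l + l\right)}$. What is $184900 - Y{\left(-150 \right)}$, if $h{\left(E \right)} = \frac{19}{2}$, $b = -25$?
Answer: $\frac{526965001}{2850} \approx 1.849 \cdot 10^{5}$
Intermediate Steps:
$h{\left(E \right)} = \frac{19}{2}$ ($h{\left(E \right)} = 19 \cdot \frac{1}{2} = \frac{19}{2}$)
$Y{\left(l \right)} = \frac{1}{19 l}$ ($Y{\left(l \right)} = \frac{1}{\frac{19}{2} \left(l + l\right)} = \frac{1}{\frac{19}{2} \cdot 2 l} = \frac{1}{19 l}$)
$184900 - Y{\left(-150 \right)} = 184900 - \frac{1}{19 \left(-150\right)} = 184900 - \frac{1}{19} \left(- \frac{1}{150}\right) = 184900 - - \frac{1}{2850} = 184900 + \frac{1}{2850} = \frac{526965001}{2850}$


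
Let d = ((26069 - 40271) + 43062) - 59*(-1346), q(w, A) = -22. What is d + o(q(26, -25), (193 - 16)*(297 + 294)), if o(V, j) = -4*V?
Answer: 108362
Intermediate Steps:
d = 108274 (d = (-14202 + 43062) + 79414 = 28860 + 79414 = 108274)
d + o(q(26, -25), (193 - 16)*(297 + 294)) = 108274 - 4*(-22) = 108274 + 88 = 108362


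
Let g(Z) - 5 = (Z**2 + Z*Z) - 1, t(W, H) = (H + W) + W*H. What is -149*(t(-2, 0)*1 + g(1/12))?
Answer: -21605/72 ≈ -300.07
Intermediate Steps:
t(W, H) = H + W + H*W (t(W, H) = (H + W) + H*W = H + W + H*W)
g(Z) = 4 + 2*Z**2 (g(Z) = 5 + ((Z**2 + Z*Z) - 1) = 5 + ((Z**2 + Z**2) - 1) = 5 + (2*Z**2 - 1) = 5 + (-1 + 2*Z**2) = 4 + 2*Z**2)
-149*(t(-2, 0)*1 + g(1/12)) = -149*((0 - 2 + 0*(-2))*1 + (4 + 2*(1/12)**2)) = -149*((0 - 2 + 0)*1 + (4 + 2*(1/12)**2)) = -149*(-2*1 + (4 + 2*(1/144))) = -149*(-2 + (4 + 1/72)) = -149*(-2 + 289/72) = -149*145/72 = -21605/72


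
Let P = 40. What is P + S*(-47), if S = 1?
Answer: -7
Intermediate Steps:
P + S*(-47) = 40 + 1*(-47) = 40 - 47 = -7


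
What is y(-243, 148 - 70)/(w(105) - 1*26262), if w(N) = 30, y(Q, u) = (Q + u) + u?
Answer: 29/8744 ≈ 0.0033166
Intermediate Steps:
y(Q, u) = Q + 2*u
y(-243, 148 - 70)/(w(105) - 1*26262) = (-243 + 2*(148 - 70))/(30 - 1*26262) = (-243 + 2*78)/(30 - 26262) = (-243 + 156)/(-26232) = -87*(-1/26232) = 29/8744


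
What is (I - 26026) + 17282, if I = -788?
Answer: -9532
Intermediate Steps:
(I - 26026) + 17282 = (-788 - 26026) + 17282 = -26814 + 17282 = -9532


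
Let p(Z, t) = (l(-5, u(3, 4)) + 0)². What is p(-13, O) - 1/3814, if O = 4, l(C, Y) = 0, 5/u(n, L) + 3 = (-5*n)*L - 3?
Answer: -1/3814 ≈ -0.00026219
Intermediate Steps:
u(n, L) = 5/(-6 - 5*L*n) (u(n, L) = 5/(-3 + ((-5*n)*L - 3)) = 5/(-3 + (-5*L*n - 3)) = 5/(-3 + (-3 - 5*L*n)) = 5/(-6 - 5*L*n))
p(Z, t) = 0 (p(Z, t) = (0 + 0)² = 0² = 0)
p(-13, O) - 1/3814 = 0 - 1/3814 = -1/3814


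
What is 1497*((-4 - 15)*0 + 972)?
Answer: 1455084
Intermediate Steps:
1497*((-4 - 15)*0 + 972) = 1497*(-19*0 + 972) = 1497*(0 + 972) = 1497*972 = 1455084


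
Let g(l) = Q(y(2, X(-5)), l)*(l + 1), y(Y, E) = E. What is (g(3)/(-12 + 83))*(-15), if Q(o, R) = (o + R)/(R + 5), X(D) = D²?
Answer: -210/71 ≈ -2.9577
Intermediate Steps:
Q(o, R) = (R + o)/(5 + R)
g(l) = (1 + l)*(25 + l)/(5 + l) (g(l) = ((l + (-5)²)/(5 + l))*(l + 1) = ((l + 25)/(5 + l))*(1 + l) = ((25 + l)/(5 + l))*(1 + l) = (1 + l)*(25 + l)/(5 + l))
(g(3)/(-12 + 83))*(-15) = (((1 + 3)*(25 + 3)/(5 + 3))/(-12 + 83))*(-15) = ((4*28/8)/71)*(-15) = (((⅛)*4*28)/71)*(-15) = ((1/71)*14)*(-15) = (14/71)*(-15) = -210/71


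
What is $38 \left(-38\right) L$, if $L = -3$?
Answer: $4332$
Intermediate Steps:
$38 \left(-38\right) L = 38 \left(-38\right) \left(-3\right) = \left(-1444\right) \left(-3\right) = 4332$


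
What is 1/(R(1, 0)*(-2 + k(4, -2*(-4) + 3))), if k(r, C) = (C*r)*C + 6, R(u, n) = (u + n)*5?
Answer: 1/2440 ≈ 0.00040984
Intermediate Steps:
R(u, n) = 5*n + 5*u (R(u, n) = (n + u)*5 = 5*n + 5*u)
k(r, C) = 6 + r*C² (k(r, C) = r*C² + 6 = 6 + r*C²)
1/(R(1, 0)*(-2 + k(4, -2*(-4) + 3))) = 1/((5*0 + 5*1)*(-2 + (6 + 4*(-2*(-4) + 3)²))) = 1/((0 + 5)*(-2 + (6 + 4*(8 + 3)²))) = 1/(5*(-2 + (6 + 4*11²))) = 1/(5*(-2 + (6 + 4*121))) = 1/(5*(-2 + (6 + 484))) = 1/(5*(-2 + 490)) = 1/(5*488) = 1/2440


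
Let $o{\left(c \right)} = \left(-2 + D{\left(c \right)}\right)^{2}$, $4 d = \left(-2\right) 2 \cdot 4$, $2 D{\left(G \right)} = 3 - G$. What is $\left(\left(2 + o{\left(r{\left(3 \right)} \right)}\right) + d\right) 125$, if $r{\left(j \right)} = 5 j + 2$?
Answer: $9875$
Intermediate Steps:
$D{\left(G \right)} = \frac{3}{2} - \frac{G}{2}$ ($D{\left(G \right)} = \frac{3 - G}{2} = \frac{3}{2} - \frac{G}{2}$)
$d = -4$ ($d = \frac{\left(-2\right) 2 \cdot 4}{4} = \frac{\left(-4\right) 4}{4} = \frac{1}{4} \left(-16\right) = -4$)
$r{\left(j \right)} = 2 + 5 j$
$o{\left(c \right)} = \left(- \frac{1}{2} - \frac{c}{2}\right)^{2}$ ($o{\left(c \right)} = \left(-2 - \left(- \frac{3}{2} + \frac{c}{2}\right)\right)^{2} = \left(- \frac{1}{2} - \frac{c}{2}\right)^{2}$)
$\left(\left(2 + o{\left(r{\left(3 \right)} \right)}\right) + d\right) 125 = \left(\left(2 + \frac{\left(1 + \left(2 + 5 \cdot 3\right)\right)^{2}}{4}\right) - 4\right) 125 = \left(\left(2 + \frac{\left(1 + \left(2 + 15\right)\right)^{2}}{4}\right) - 4\right) 125 = \left(\left(2 + \frac{\left(1 + 17\right)^{2}}{4}\right) - 4\right) 125 = \left(\left(2 + \frac{18^{2}}{4}\right) - 4\right) 125 = \left(\left(2 + \frac{1}{4} \cdot 324\right) - 4\right) 125 = \left(\left(2 + 81\right) - 4\right) 125 = \left(83 - 4\right) 125 = 79 \cdot 125 = 9875$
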